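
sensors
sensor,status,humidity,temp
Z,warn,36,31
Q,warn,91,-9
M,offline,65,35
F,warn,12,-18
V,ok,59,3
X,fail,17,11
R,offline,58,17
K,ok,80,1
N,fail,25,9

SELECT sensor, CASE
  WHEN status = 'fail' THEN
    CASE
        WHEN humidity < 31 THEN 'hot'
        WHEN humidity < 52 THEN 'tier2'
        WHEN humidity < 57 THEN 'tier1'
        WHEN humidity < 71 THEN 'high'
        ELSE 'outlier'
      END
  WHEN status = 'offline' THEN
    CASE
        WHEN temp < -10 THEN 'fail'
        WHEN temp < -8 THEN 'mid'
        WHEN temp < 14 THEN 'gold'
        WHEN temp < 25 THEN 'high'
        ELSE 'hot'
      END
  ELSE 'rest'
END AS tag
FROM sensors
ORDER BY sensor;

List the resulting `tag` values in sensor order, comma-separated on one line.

rest, rest, hot, hot, rest, high, rest, hot, rest

sensor=F: status='warn' → outer ELSE → rest
sensor=K: status='ok' → outer ELSE → rest
sensor=M: status='offline' → inner[ELSE] → hot
sensor=N: status='fail' → inner[humidity < 31] → hot
sensor=Q: status='warn' → outer ELSE → rest
sensor=R: status='offline' → inner[temp < 25] → high
sensor=V: status='ok' → outer ELSE → rest
sensor=X: status='fail' → inner[humidity < 31] → hot
sensor=Z: status='warn' → outer ELSE → rest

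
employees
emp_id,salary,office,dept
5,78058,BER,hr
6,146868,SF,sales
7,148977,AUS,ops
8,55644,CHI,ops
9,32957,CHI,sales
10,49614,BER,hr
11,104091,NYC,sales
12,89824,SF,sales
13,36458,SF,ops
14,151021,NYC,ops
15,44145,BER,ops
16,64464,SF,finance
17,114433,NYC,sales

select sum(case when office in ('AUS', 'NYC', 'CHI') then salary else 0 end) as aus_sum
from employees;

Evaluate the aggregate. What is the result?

emp_id=5: ✗
emp_id=6: ✗
emp_id=7: ✓ → 148977
emp_id=8: ✓ → 55644
emp_id=9: ✓ → 32957
emp_id=10: ✗
emp_id=11: ✓ → 104091
emp_id=12: ✗
emp_id=13: ✗
emp_id=14: ✓ → 151021
emp_id=15: ✗
emp_id=16: ✗
emp_id=17: ✓ → 114433
aus_sum = 148977 + 55644 + 32957 + 104091 + 151021 + 114433 = 607123

607123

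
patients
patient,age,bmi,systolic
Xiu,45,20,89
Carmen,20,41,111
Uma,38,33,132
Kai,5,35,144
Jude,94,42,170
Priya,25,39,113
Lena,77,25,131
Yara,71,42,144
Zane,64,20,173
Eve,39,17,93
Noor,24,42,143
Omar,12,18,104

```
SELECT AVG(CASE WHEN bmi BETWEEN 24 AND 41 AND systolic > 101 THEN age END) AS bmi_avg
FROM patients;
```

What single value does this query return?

33

patient=Xiu: ✗
patient=Carmen: ✓ → 20
patient=Uma: ✓ → 38
patient=Kai: ✓ → 5
patient=Jude: ✗
patient=Priya: ✓ → 25
patient=Lena: ✓ → 77
patient=Yara: ✗
patient=Zane: ✗
patient=Eve: ✗
patient=Noor: ✗
patient=Omar: ✗
bmi_avg = (20 + 38 + 5 + 25 + 77) / 5 = 33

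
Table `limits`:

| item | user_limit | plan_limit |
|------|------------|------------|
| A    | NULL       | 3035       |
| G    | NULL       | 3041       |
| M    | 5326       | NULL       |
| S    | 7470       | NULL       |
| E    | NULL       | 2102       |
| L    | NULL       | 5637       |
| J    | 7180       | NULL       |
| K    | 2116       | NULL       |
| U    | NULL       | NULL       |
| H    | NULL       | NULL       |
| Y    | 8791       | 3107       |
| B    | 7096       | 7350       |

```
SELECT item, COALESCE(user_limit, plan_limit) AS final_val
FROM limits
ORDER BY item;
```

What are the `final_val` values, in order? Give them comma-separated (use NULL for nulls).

3035, 7096, 2102, 3041, NULL, 7180, 2116, 5637, 5326, 7470, NULL, 8791

item=A: user_limit=NULL, plan_limit=3035 → 3035
item=B: user_limit=7096 → 7096
item=E: user_limit=NULL, plan_limit=2102 → 2102
item=G: user_limit=NULL, plan_limit=3041 → 3041
item=H: user_limit=NULL, plan_limit=NULL (all NULL) → NULL
item=J: user_limit=7180 → 7180
item=K: user_limit=2116 → 2116
item=L: user_limit=NULL, plan_limit=5637 → 5637
item=M: user_limit=5326 → 5326
item=S: user_limit=7470 → 7470
item=U: user_limit=NULL, plan_limit=NULL (all NULL) → NULL
item=Y: user_limit=8791 → 8791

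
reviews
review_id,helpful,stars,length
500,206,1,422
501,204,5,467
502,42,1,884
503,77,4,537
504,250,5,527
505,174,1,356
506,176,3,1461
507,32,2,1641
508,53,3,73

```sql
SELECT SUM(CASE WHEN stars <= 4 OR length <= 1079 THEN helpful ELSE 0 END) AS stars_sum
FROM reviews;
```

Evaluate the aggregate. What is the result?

1214

review_id=500: ✓ → 206
review_id=501: ✓ → 204
review_id=502: ✓ → 42
review_id=503: ✓ → 77
review_id=504: ✓ → 250
review_id=505: ✓ → 174
review_id=506: ✓ → 176
review_id=507: ✓ → 32
review_id=508: ✓ → 53
stars_sum = 206 + 204 + 42 + 77 + 250 + 174 + 176 + 32 + 53 = 1214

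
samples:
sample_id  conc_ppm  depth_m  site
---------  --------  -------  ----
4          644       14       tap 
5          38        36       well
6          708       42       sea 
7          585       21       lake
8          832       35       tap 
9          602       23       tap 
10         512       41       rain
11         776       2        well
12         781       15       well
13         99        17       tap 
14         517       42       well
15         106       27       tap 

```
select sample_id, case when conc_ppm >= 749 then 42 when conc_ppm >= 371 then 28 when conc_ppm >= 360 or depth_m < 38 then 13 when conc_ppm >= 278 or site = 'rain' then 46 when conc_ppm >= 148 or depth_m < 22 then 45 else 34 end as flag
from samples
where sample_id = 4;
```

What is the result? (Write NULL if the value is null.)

28

sample_id = 4: conc_ppm=644, depth_m=14, site=tap.
conc_ppm >= 749 → false
conc_ppm >= 371 → true → 28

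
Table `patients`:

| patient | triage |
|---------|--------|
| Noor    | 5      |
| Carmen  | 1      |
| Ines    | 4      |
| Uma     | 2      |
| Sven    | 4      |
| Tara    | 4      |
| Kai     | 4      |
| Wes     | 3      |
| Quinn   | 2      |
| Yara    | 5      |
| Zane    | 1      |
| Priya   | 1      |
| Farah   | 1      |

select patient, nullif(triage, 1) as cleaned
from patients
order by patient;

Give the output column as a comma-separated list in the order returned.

NULL, NULL, 4, 4, 5, NULL, 2, 4, 4, 2, 3, 5, NULL

patient=Carmen: triage=1 vs 1: equal → NULL
patient=Farah: triage=1 vs 1: equal → NULL
patient=Ines: triage=4 vs 1: differ → 4
patient=Kai: triage=4 vs 1: differ → 4
patient=Noor: triage=5 vs 1: differ → 5
patient=Priya: triage=1 vs 1: equal → NULL
patient=Quinn: triage=2 vs 1: differ → 2
patient=Sven: triage=4 vs 1: differ → 4
patient=Tara: triage=4 vs 1: differ → 4
patient=Uma: triage=2 vs 1: differ → 2
patient=Wes: triage=3 vs 1: differ → 3
patient=Yara: triage=5 vs 1: differ → 5
patient=Zane: triage=1 vs 1: equal → NULL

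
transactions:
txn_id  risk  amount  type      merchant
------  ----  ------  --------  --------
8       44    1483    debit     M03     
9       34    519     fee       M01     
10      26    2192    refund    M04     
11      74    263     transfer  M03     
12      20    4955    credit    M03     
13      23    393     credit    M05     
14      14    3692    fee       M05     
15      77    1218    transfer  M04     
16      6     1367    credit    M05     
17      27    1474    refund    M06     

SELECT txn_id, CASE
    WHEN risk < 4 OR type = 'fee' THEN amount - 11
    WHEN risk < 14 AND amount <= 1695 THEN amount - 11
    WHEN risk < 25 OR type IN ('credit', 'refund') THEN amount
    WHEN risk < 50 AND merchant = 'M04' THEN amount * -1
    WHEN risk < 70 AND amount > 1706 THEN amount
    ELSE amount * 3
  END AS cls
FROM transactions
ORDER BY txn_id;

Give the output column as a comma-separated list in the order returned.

4449, 508, 2192, 789, 4955, 393, 3681, 3654, 1356, 1474

txn_id=8: ELSE → 4449
txn_id=9: risk < 4 OR type = 'fee' → 508
txn_id=10: risk < 25 OR type IN ('credit', 'refund') → 2192
txn_id=11: ELSE → 789
txn_id=12: risk < 25 OR type IN ('credit', 'refund') → 4955
txn_id=13: risk < 25 OR type IN ('credit', 'refund') → 393
txn_id=14: risk < 4 OR type = 'fee' → 3681
txn_id=15: ELSE → 3654
txn_id=16: risk < 14 AND amount <= 1695 → 1356
txn_id=17: risk < 25 OR type IN ('credit', 'refund') → 1474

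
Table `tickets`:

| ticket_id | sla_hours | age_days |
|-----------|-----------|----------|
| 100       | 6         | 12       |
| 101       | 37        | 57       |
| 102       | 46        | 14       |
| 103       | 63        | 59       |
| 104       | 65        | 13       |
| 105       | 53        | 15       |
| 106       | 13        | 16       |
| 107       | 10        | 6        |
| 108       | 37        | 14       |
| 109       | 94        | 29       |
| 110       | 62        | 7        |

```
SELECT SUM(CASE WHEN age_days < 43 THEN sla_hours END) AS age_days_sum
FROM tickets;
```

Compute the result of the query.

386

ticket_id=100: ✓ → 6
ticket_id=101: ✗
ticket_id=102: ✓ → 46
ticket_id=103: ✗
ticket_id=104: ✓ → 65
ticket_id=105: ✓ → 53
ticket_id=106: ✓ → 13
ticket_id=107: ✓ → 10
ticket_id=108: ✓ → 37
ticket_id=109: ✓ → 94
ticket_id=110: ✓ → 62
age_days_sum = 6 + 46 + 65 + 53 + 13 + 10 + 37 + 94 + 62 = 386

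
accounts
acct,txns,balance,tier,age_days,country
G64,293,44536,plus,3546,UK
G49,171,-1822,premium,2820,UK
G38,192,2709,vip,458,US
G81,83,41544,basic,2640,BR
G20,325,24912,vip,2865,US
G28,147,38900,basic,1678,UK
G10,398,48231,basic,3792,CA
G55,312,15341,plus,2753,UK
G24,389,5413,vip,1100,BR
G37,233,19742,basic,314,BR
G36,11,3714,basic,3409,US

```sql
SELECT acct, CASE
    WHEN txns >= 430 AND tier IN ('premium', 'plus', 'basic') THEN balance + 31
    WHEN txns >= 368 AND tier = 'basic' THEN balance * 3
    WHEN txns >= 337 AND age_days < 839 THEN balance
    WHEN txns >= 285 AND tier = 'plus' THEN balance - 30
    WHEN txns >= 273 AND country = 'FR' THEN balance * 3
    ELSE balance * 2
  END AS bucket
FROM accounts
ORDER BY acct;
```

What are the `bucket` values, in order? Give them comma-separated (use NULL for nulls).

144693, 49824, 10826, 77800, 7428, 39484, 5418, -3644, 15311, 44506, 83088

acct=G10: txns >= 368 AND tier = 'basic' → 144693
acct=G20: ELSE → 49824
acct=G24: ELSE → 10826
acct=G28: ELSE → 77800
acct=G36: ELSE → 7428
acct=G37: ELSE → 39484
acct=G38: ELSE → 5418
acct=G49: ELSE → -3644
acct=G55: txns >= 285 AND tier = 'plus' → 15311
acct=G64: txns >= 285 AND tier = 'plus' → 44506
acct=G81: ELSE → 83088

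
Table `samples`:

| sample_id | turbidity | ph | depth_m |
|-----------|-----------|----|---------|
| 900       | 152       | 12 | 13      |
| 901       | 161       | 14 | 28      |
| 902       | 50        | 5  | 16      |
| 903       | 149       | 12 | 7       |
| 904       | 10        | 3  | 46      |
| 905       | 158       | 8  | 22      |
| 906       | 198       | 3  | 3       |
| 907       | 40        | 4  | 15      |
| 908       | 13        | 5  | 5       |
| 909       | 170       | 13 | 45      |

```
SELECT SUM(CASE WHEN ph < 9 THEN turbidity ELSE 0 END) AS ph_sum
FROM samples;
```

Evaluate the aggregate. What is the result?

469

sample_id=900: ✗
sample_id=901: ✗
sample_id=902: ✓ → 50
sample_id=903: ✗
sample_id=904: ✓ → 10
sample_id=905: ✓ → 158
sample_id=906: ✓ → 198
sample_id=907: ✓ → 40
sample_id=908: ✓ → 13
sample_id=909: ✗
ph_sum = 50 + 10 + 158 + 198 + 40 + 13 = 469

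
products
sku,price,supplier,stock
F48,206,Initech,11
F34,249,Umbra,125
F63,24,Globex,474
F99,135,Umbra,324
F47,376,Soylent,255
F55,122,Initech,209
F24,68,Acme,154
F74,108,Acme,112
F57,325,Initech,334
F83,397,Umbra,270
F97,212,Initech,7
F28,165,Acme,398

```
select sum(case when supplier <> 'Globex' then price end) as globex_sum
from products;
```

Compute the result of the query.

sku=F48: ✓ → 206
sku=F34: ✓ → 249
sku=F63: ✗
sku=F99: ✓ → 135
sku=F47: ✓ → 376
sku=F55: ✓ → 122
sku=F24: ✓ → 68
sku=F74: ✓ → 108
sku=F57: ✓ → 325
sku=F83: ✓ → 397
sku=F97: ✓ → 212
sku=F28: ✓ → 165
globex_sum = 206 + 249 + 135 + 376 + 122 + 68 + 108 + 325 + 397 + 212 + 165 = 2363

2363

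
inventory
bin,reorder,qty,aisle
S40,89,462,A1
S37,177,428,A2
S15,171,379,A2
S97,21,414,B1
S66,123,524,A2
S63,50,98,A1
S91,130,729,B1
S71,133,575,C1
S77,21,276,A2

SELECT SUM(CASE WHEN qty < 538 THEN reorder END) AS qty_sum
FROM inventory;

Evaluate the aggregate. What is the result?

652

bin=S40: ✓ → 89
bin=S37: ✓ → 177
bin=S15: ✓ → 171
bin=S97: ✓ → 21
bin=S66: ✓ → 123
bin=S63: ✓ → 50
bin=S91: ✗
bin=S71: ✗
bin=S77: ✓ → 21
qty_sum = 89 + 177 + 171 + 21 + 123 + 50 + 21 = 652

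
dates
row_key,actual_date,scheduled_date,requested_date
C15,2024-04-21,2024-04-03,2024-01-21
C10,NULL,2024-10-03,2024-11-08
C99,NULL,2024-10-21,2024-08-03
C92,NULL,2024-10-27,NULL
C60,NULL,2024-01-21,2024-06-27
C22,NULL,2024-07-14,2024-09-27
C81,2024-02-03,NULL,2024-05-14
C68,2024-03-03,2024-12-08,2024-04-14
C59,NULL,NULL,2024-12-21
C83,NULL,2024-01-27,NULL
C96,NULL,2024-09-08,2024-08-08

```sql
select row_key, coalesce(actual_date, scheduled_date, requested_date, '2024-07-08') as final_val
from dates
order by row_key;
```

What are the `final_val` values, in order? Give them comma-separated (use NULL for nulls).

row_key=C10: actual_date=NULL, scheduled_date=2024-10-03 → 2024-10-03
row_key=C15: actual_date=2024-04-21 → 2024-04-21
row_key=C22: actual_date=NULL, scheduled_date=2024-07-14 → 2024-07-14
row_key=C59: actual_date=NULL, scheduled_date=NULL, requested_date=2024-12-21 → 2024-12-21
row_key=C60: actual_date=NULL, scheduled_date=2024-01-21 → 2024-01-21
row_key=C68: actual_date=2024-03-03 → 2024-03-03
row_key=C81: actual_date=2024-02-03 → 2024-02-03
row_key=C83: actual_date=NULL, scheduled_date=2024-01-27 → 2024-01-27
row_key=C92: actual_date=NULL, scheduled_date=2024-10-27 → 2024-10-27
row_key=C96: actual_date=NULL, scheduled_date=2024-09-08 → 2024-09-08
row_key=C99: actual_date=NULL, scheduled_date=2024-10-21 → 2024-10-21

2024-10-03, 2024-04-21, 2024-07-14, 2024-12-21, 2024-01-21, 2024-03-03, 2024-02-03, 2024-01-27, 2024-10-27, 2024-09-08, 2024-10-21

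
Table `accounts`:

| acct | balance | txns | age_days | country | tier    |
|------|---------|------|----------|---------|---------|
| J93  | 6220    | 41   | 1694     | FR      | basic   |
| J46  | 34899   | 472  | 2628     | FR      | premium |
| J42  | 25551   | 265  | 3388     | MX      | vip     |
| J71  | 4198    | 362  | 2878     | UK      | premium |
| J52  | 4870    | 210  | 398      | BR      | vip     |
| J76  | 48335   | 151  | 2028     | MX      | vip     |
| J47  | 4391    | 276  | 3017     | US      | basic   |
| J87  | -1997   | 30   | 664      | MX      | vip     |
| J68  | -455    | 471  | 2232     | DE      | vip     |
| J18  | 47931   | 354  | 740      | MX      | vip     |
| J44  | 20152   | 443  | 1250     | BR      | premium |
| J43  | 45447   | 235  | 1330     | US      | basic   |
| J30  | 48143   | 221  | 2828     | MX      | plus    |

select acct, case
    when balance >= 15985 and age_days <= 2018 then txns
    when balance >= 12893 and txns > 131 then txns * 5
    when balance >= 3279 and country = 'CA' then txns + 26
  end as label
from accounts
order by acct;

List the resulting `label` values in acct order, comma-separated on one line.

354, 1105, 1325, 235, 443, 2360, NULL, NULL, NULL, NULL, 755, NULL, NULL

acct=J18: balance >= 15985 and age_days <= 2018 → 354
acct=J30: balance >= 12893 and txns > 131 → 1105
acct=J42: balance >= 12893 and txns > 131 → 1325
acct=J43: balance >= 15985 and age_days <= 2018 → 235
acct=J44: balance >= 15985 and age_days <= 2018 → 443
acct=J46: balance >= 12893 and txns > 131 → 2360
acct=J47: (no match → NULL) → NULL
acct=J52: (no match → NULL) → NULL
acct=J68: (no match → NULL) → NULL
acct=J71: (no match → NULL) → NULL
acct=J76: balance >= 12893 and txns > 131 → 755
acct=J87: (no match → NULL) → NULL
acct=J93: (no match → NULL) → NULL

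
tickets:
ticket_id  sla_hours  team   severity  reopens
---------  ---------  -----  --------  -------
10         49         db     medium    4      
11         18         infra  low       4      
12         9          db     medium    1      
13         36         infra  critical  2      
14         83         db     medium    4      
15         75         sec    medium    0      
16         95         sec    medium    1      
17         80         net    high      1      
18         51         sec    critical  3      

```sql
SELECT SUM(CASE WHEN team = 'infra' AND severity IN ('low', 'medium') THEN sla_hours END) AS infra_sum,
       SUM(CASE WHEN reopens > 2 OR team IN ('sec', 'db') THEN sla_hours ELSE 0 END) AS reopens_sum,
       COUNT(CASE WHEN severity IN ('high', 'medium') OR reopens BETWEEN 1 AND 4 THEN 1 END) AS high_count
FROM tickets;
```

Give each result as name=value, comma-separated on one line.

infra_sum=18, reopens_sum=380, high_count=9

[infra_sum: team = 'infra' AND severity IN ('low', 'medium')]
ticket_id=10: ✗
ticket_id=11: ✓ → 18
ticket_id=12: ✗
ticket_id=13: ✗
ticket_id=14: ✗
ticket_id=15: ✗
ticket_id=16: ✗
ticket_id=17: ✗
ticket_id=18: ✗
infra_sum = 18
—
[reopens_sum: reopens > 2 OR team IN ('sec', 'db')]
ticket_id=10: ✓ → 49
ticket_id=11: ✓ → 18
ticket_id=12: ✓ → 9
ticket_id=13: ✗
ticket_id=14: ✓ → 83
ticket_id=15: ✓ → 75
ticket_id=16: ✓ → 95
ticket_id=17: ✗
ticket_id=18: ✓ → 51
reopens_sum = 49 + 18 + 9 + 83 + 75 + 95 + 51 = 380
—
[high_count: severity IN ('high', 'medium') OR reopens BETWEEN 1 AND 4]
ticket_id=10: ✓ → 1
ticket_id=11: ✓ → 1
ticket_id=12: ✓ → 1
ticket_id=13: ✓ → 1
ticket_id=14: ✓ → 1
ticket_id=15: ✓ → 1
ticket_id=16: ✓ → 1
ticket_id=17: ✓ → 1
ticket_id=18: ✓ → 1
high_count = COUNT(1, 1, 1, 1, 1, 1, 1, 1, 1) = 9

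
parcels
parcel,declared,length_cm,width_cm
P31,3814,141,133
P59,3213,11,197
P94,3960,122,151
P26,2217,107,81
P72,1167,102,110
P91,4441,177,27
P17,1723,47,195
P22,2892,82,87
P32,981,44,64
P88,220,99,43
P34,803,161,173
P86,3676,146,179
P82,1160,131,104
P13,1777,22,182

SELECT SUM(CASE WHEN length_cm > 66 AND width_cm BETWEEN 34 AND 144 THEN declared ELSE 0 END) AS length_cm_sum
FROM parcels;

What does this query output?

parcel=P31: ✓ → 3814
parcel=P59: ✗
parcel=P94: ✗
parcel=P26: ✓ → 2217
parcel=P72: ✓ → 1167
parcel=P91: ✗
parcel=P17: ✗
parcel=P22: ✓ → 2892
parcel=P32: ✗
parcel=P88: ✓ → 220
parcel=P34: ✗
parcel=P86: ✗
parcel=P82: ✓ → 1160
parcel=P13: ✗
length_cm_sum = 3814 + 2217 + 1167 + 2892 + 220 + 1160 = 11470

11470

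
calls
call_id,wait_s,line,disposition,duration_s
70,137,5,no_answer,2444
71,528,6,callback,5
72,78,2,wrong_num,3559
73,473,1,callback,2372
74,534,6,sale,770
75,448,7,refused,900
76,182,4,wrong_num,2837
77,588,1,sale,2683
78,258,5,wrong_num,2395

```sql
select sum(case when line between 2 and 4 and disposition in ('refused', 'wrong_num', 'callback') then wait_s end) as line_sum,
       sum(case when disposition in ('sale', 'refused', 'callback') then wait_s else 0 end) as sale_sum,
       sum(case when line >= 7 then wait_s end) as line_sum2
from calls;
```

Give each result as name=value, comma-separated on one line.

line_sum=260, sale_sum=2571, line_sum2=448

[line_sum: line between 2 and 4 and disposition in ('refused', 'wrong_num', 'callback')]
call_id=70: ✗
call_id=71: ✗
call_id=72: ✓ → 78
call_id=73: ✗
call_id=74: ✗
call_id=75: ✗
call_id=76: ✓ → 182
call_id=77: ✗
call_id=78: ✗
line_sum = 78 + 182 = 260
—
[sale_sum: disposition in ('sale', 'refused', 'callback')]
call_id=70: ✗
call_id=71: ✓ → 528
call_id=72: ✗
call_id=73: ✓ → 473
call_id=74: ✓ → 534
call_id=75: ✓ → 448
call_id=76: ✗
call_id=77: ✓ → 588
call_id=78: ✗
sale_sum = 528 + 473 + 534 + 448 + 588 = 2571
—
[line_sum2: line >= 7]
call_id=70: ✗
call_id=71: ✗
call_id=72: ✗
call_id=73: ✗
call_id=74: ✗
call_id=75: ✓ → 448
call_id=76: ✗
call_id=77: ✗
call_id=78: ✗
line_sum2 = 448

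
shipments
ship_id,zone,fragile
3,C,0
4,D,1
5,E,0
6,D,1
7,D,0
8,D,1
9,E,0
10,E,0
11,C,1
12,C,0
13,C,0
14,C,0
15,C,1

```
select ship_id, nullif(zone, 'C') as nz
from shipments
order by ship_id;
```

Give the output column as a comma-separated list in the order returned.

ship_id=3: zone=C vs C: equal → NULL
ship_id=4: zone=D vs C: differ → D
ship_id=5: zone=E vs C: differ → E
ship_id=6: zone=D vs C: differ → D
ship_id=7: zone=D vs C: differ → D
ship_id=8: zone=D vs C: differ → D
ship_id=9: zone=E vs C: differ → E
ship_id=10: zone=E vs C: differ → E
ship_id=11: zone=C vs C: equal → NULL
ship_id=12: zone=C vs C: equal → NULL
ship_id=13: zone=C vs C: equal → NULL
ship_id=14: zone=C vs C: equal → NULL
ship_id=15: zone=C vs C: equal → NULL

NULL, D, E, D, D, D, E, E, NULL, NULL, NULL, NULL, NULL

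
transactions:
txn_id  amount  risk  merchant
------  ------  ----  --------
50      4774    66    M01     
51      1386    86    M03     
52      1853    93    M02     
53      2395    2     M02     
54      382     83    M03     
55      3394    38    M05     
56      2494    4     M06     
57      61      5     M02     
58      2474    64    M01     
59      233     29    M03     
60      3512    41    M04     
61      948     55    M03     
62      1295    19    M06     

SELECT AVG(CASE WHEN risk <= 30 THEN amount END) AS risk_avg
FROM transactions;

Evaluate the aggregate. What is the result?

txn_id=50: ✗
txn_id=51: ✗
txn_id=52: ✗
txn_id=53: ✓ → 2395
txn_id=54: ✗
txn_id=55: ✗
txn_id=56: ✓ → 2494
txn_id=57: ✓ → 61
txn_id=58: ✗
txn_id=59: ✓ → 233
txn_id=60: ✗
txn_id=61: ✗
txn_id=62: ✓ → 1295
risk_avg = (2395 + 2494 + 61 + 233 + 1295) / 5 = 1295.6

1295.6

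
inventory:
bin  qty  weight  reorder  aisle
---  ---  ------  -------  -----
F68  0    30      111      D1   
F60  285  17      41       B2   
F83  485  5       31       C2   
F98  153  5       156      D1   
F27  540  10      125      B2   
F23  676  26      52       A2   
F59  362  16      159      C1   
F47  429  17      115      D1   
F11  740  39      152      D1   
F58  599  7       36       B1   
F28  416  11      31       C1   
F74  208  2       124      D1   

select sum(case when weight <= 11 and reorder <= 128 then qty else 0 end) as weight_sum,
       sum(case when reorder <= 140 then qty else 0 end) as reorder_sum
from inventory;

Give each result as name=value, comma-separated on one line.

weight_sum=2248, reorder_sum=3638

[weight_sum: weight <= 11 and reorder <= 128]
bin=F68: ✗
bin=F60: ✗
bin=F83: ✓ → 485
bin=F98: ✗
bin=F27: ✓ → 540
bin=F23: ✗
bin=F59: ✗
bin=F47: ✗
bin=F11: ✗
bin=F58: ✓ → 599
bin=F28: ✓ → 416
bin=F74: ✓ → 208
weight_sum = 485 + 540 + 599 + 416 + 208 = 2248
—
[reorder_sum: reorder <= 140]
bin=F68: ✓ → 0
bin=F60: ✓ → 285
bin=F83: ✓ → 485
bin=F98: ✗
bin=F27: ✓ → 540
bin=F23: ✓ → 676
bin=F59: ✗
bin=F47: ✓ → 429
bin=F11: ✗
bin=F58: ✓ → 599
bin=F28: ✓ → 416
bin=F74: ✓ → 208
reorder_sum = 285 + 485 + 540 + 676 + 429 + 599 + 416 + 208 = 3638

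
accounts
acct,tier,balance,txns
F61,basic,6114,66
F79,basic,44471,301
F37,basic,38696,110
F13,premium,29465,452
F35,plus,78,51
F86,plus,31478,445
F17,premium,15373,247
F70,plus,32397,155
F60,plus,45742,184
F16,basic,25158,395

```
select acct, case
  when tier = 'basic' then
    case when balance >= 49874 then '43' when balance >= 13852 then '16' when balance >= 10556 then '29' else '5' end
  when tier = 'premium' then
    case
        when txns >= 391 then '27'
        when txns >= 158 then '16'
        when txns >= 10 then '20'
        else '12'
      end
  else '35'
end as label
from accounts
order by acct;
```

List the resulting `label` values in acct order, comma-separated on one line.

acct=F13: tier='premium' → inner[txns >= 391] → 27
acct=F16: tier='basic' → inner[balance >= 13852] → 16
acct=F17: tier='premium' → inner[txns >= 158] → 16
acct=F35: tier='plus' → outer ELSE → 35
acct=F37: tier='basic' → inner[balance >= 13852] → 16
acct=F60: tier='plus' → outer ELSE → 35
acct=F61: tier='basic' → inner[ELSE] → 5
acct=F70: tier='plus' → outer ELSE → 35
acct=F79: tier='basic' → inner[balance >= 13852] → 16
acct=F86: tier='plus' → outer ELSE → 35

27, 16, 16, 35, 16, 35, 5, 35, 16, 35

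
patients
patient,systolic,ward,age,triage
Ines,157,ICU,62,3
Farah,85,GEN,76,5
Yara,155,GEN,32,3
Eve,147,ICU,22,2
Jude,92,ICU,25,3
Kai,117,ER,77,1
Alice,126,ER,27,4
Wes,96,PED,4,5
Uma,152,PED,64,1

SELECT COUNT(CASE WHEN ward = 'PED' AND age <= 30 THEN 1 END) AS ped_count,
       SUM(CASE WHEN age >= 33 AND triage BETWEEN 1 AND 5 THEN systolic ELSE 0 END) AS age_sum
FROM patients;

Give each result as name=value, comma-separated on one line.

[ped_count: ward = 'PED' AND age <= 30]
patient=Ines: ✗
patient=Farah: ✗
patient=Yara: ✗
patient=Eve: ✗
patient=Jude: ✗
patient=Kai: ✗
patient=Alice: ✗
patient=Wes: ✓ → 1
patient=Uma: ✗
ped_count = COUNT(1) = 1
—
[age_sum: age >= 33 AND triage BETWEEN 1 AND 5]
patient=Ines: ✓ → 157
patient=Farah: ✓ → 85
patient=Yara: ✗
patient=Eve: ✗
patient=Jude: ✗
patient=Kai: ✓ → 117
patient=Alice: ✗
patient=Wes: ✗
patient=Uma: ✓ → 152
age_sum = 157 + 85 + 117 + 152 = 511

ped_count=1, age_sum=511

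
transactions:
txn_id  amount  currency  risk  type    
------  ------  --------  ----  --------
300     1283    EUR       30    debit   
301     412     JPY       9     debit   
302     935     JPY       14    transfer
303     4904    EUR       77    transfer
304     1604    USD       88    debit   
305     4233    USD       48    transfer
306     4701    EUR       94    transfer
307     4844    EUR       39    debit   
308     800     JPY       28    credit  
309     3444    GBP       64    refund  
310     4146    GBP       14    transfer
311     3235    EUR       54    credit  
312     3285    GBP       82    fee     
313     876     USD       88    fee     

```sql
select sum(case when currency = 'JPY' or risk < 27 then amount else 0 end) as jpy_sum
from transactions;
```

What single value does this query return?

txn_id=300: ✗
txn_id=301: ✓ → 412
txn_id=302: ✓ → 935
txn_id=303: ✗
txn_id=304: ✗
txn_id=305: ✗
txn_id=306: ✗
txn_id=307: ✗
txn_id=308: ✓ → 800
txn_id=309: ✗
txn_id=310: ✓ → 4146
txn_id=311: ✗
txn_id=312: ✗
txn_id=313: ✗
jpy_sum = 412 + 935 + 800 + 4146 = 6293

6293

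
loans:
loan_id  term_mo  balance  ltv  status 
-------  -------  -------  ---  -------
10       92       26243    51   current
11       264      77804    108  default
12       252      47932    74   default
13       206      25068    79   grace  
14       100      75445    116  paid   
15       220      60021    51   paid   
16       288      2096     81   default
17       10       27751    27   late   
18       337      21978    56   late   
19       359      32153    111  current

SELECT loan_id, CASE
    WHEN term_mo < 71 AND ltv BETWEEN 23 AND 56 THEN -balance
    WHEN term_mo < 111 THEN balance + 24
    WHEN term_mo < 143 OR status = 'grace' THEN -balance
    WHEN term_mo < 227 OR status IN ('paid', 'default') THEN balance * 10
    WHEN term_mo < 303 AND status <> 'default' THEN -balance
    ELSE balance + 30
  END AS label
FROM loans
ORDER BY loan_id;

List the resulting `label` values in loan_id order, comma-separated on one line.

loan_id=10: term_mo < 111 → 26267
loan_id=11: term_mo < 227 OR status IN ('paid', 'default') → 778040
loan_id=12: term_mo < 227 OR status IN ('paid', 'default') → 479320
loan_id=13: term_mo < 143 OR status = 'grace' → -25068
loan_id=14: term_mo < 111 → 75469
loan_id=15: term_mo < 227 OR status IN ('paid', 'default') → 600210
loan_id=16: term_mo < 227 OR status IN ('paid', 'default') → 20960
loan_id=17: term_mo < 71 AND ltv BETWEEN 23 AND 56 → -27751
loan_id=18: ELSE → 22008
loan_id=19: ELSE → 32183

26267, 778040, 479320, -25068, 75469, 600210, 20960, -27751, 22008, 32183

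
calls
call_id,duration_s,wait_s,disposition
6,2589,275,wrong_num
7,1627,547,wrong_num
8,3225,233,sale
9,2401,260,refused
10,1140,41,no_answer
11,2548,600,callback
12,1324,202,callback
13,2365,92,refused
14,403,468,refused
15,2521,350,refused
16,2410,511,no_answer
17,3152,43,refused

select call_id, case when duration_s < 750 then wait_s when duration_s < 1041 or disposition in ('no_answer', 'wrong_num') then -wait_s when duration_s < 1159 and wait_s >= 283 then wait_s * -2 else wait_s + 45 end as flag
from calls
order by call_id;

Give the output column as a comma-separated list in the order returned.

-275, -547, 278, 305, -41, 645, 247, 137, 468, 395, -511, 88

call_id=6: duration_s < 1041 or disposition in ('no_answer', 'wrong_num') → -275
call_id=7: duration_s < 1041 or disposition in ('no_answer', 'wrong_num') → -547
call_id=8: ELSE → 278
call_id=9: ELSE → 305
call_id=10: duration_s < 1041 or disposition in ('no_answer', 'wrong_num') → -41
call_id=11: ELSE → 645
call_id=12: ELSE → 247
call_id=13: ELSE → 137
call_id=14: duration_s < 750 → 468
call_id=15: ELSE → 395
call_id=16: duration_s < 1041 or disposition in ('no_answer', 'wrong_num') → -511
call_id=17: ELSE → 88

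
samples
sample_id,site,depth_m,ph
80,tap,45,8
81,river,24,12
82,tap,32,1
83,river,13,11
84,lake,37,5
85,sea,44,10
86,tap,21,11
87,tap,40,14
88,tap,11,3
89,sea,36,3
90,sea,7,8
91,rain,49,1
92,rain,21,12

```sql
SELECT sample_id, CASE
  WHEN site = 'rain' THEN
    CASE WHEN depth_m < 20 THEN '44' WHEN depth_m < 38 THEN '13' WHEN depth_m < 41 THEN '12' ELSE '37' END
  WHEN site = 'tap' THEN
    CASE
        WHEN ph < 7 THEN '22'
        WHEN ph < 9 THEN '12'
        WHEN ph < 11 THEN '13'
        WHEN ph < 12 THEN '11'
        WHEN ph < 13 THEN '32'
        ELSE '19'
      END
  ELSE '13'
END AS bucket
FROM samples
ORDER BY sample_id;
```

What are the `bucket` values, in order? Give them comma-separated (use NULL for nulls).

sample_id=80: site='tap' → inner[ph < 9] → 12
sample_id=81: site='river' → outer ELSE → 13
sample_id=82: site='tap' → inner[ph < 7] → 22
sample_id=83: site='river' → outer ELSE → 13
sample_id=84: site='lake' → outer ELSE → 13
sample_id=85: site='sea' → outer ELSE → 13
sample_id=86: site='tap' → inner[ph < 12] → 11
sample_id=87: site='tap' → inner[ELSE] → 19
sample_id=88: site='tap' → inner[ph < 7] → 22
sample_id=89: site='sea' → outer ELSE → 13
sample_id=90: site='sea' → outer ELSE → 13
sample_id=91: site='rain' → inner[ELSE] → 37
sample_id=92: site='rain' → inner[depth_m < 38] → 13

12, 13, 22, 13, 13, 13, 11, 19, 22, 13, 13, 37, 13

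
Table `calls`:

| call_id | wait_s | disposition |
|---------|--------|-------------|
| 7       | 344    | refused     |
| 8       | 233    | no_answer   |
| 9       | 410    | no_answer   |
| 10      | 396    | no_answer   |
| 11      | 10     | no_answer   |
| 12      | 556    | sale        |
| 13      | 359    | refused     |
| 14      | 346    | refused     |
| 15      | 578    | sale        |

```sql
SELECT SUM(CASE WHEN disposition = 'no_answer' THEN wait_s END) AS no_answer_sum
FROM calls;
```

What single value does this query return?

1049

call_id=7: ✗
call_id=8: ✓ → 233
call_id=9: ✓ → 410
call_id=10: ✓ → 396
call_id=11: ✓ → 10
call_id=12: ✗
call_id=13: ✗
call_id=14: ✗
call_id=15: ✗
no_answer_sum = 233 + 410 + 396 + 10 = 1049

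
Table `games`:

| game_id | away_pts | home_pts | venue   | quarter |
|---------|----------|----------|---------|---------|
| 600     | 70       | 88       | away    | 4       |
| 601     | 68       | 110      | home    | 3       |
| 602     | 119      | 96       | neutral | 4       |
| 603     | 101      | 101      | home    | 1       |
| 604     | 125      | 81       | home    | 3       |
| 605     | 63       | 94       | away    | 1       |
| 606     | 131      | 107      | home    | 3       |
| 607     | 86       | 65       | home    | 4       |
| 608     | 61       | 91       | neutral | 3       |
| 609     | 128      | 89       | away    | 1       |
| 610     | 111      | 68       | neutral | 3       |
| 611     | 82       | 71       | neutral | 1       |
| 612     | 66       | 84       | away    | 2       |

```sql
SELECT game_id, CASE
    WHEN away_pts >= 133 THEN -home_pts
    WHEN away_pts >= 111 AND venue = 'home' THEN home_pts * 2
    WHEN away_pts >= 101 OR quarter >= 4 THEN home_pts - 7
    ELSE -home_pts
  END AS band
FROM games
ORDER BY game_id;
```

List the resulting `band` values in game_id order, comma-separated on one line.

81, -110, 89, 94, 162, -94, 214, 58, -91, 82, 61, -71, -84

game_id=600: away_pts >= 101 OR quarter >= 4 → 81
game_id=601: ELSE → -110
game_id=602: away_pts >= 101 OR quarter >= 4 → 89
game_id=603: away_pts >= 101 OR quarter >= 4 → 94
game_id=604: away_pts >= 111 AND venue = 'home' → 162
game_id=605: ELSE → -94
game_id=606: away_pts >= 111 AND venue = 'home' → 214
game_id=607: away_pts >= 101 OR quarter >= 4 → 58
game_id=608: ELSE → -91
game_id=609: away_pts >= 101 OR quarter >= 4 → 82
game_id=610: away_pts >= 101 OR quarter >= 4 → 61
game_id=611: ELSE → -71
game_id=612: ELSE → -84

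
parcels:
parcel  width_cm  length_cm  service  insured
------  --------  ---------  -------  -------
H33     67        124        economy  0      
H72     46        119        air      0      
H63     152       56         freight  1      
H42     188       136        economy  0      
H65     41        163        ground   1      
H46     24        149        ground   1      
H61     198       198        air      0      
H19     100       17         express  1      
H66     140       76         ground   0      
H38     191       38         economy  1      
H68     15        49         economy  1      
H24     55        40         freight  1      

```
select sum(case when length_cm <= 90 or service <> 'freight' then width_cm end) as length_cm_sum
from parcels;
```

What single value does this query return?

parcel=H33: ✓ → 67
parcel=H72: ✓ → 46
parcel=H63: ✓ → 152
parcel=H42: ✓ → 188
parcel=H65: ✓ → 41
parcel=H46: ✓ → 24
parcel=H61: ✓ → 198
parcel=H19: ✓ → 100
parcel=H66: ✓ → 140
parcel=H38: ✓ → 191
parcel=H68: ✓ → 15
parcel=H24: ✓ → 55
length_cm_sum = 67 + 46 + 152 + 188 + 41 + 24 + 198 + 100 + 140 + 191 + 15 + 55 = 1217

1217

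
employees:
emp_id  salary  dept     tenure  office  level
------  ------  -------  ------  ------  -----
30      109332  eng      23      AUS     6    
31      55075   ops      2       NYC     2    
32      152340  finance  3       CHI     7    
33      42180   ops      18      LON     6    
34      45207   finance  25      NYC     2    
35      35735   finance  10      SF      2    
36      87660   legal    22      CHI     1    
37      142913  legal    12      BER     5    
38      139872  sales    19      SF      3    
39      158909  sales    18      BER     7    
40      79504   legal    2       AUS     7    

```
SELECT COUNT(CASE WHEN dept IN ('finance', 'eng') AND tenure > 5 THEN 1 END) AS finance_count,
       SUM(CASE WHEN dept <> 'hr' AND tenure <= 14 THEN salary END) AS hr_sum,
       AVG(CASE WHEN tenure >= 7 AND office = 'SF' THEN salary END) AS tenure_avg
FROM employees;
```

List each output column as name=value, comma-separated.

finance_count=3, hr_sum=465567, tenure_avg=87803.5

[finance_count: dept IN ('finance', 'eng') AND tenure > 5]
emp_id=30: ✓ → 1
emp_id=31: ✗
emp_id=32: ✗
emp_id=33: ✗
emp_id=34: ✓ → 1
emp_id=35: ✓ → 1
emp_id=36: ✗
emp_id=37: ✗
emp_id=38: ✗
emp_id=39: ✗
emp_id=40: ✗
finance_count = COUNT(1, 1, 1) = 3
—
[hr_sum: dept <> 'hr' AND tenure <= 14]
emp_id=30: ✗
emp_id=31: ✓ → 55075
emp_id=32: ✓ → 152340
emp_id=33: ✗
emp_id=34: ✗
emp_id=35: ✓ → 35735
emp_id=36: ✗
emp_id=37: ✓ → 142913
emp_id=38: ✗
emp_id=39: ✗
emp_id=40: ✓ → 79504
hr_sum = 55075 + 152340 + 35735 + 142913 + 79504 = 465567
—
[tenure_avg: tenure >= 7 AND office = 'SF']
emp_id=30: ✗
emp_id=31: ✗
emp_id=32: ✗
emp_id=33: ✗
emp_id=34: ✗
emp_id=35: ✓ → 35735
emp_id=36: ✗
emp_id=37: ✗
emp_id=38: ✓ → 139872
emp_id=39: ✗
emp_id=40: ✗
tenure_avg = (35735 + 139872) / 2 = 87803.5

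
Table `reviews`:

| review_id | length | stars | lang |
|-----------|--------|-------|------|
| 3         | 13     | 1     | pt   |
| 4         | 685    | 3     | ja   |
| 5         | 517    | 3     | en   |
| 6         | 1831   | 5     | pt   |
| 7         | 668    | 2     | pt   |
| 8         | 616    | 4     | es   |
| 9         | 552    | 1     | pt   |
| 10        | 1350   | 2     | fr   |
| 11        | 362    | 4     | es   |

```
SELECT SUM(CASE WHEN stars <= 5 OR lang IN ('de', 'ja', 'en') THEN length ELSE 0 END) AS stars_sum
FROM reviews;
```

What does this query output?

6594

review_id=3: ✓ → 13
review_id=4: ✓ → 685
review_id=5: ✓ → 517
review_id=6: ✓ → 1831
review_id=7: ✓ → 668
review_id=8: ✓ → 616
review_id=9: ✓ → 552
review_id=10: ✓ → 1350
review_id=11: ✓ → 362
stars_sum = 13 + 685 + 517 + 1831 + 668 + 616 + 552 + 1350 + 362 = 6594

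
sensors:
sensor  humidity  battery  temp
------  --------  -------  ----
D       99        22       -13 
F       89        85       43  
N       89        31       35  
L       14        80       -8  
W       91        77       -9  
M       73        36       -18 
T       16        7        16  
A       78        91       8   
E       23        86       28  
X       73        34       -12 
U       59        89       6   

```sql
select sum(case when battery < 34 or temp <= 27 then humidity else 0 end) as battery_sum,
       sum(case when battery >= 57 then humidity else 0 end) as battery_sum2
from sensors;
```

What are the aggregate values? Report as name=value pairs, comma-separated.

[battery_sum: battery < 34 or temp <= 27]
sensor=D: ✓ → 99
sensor=F: ✗
sensor=N: ✓ → 89
sensor=L: ✓ → 14
sensor=W: ✓ → 91
sensor=M: ✓ → 73
sensor=T: ✓ → 16
sensor=A: ✓ → 78
sensor=E: ✗
sensor=X: ✓ → 73
sensor=U: ✓ → 59
battery_sum = 99 + 89 + 14 + 91 + 73 + 16 + 78 + 73 + 59 = 592
—
[battery_sum2: battery >= 57]
sensor=D: ✗
sensor=F: ✓ → 89
sensor=N: ✗
sensor=L: ✓ → 14
sensor=W: ✓ → 91
sensor=M: ✗
sensor=T: ✗
sensor=A: ✓ → 78
sensor=E: ✓ → 23
sensor=X: ✗
sensor=U: ✓ → 59
battery_sum2 = 89 + 14 + 91 + 78 + 23 + 59 = 354

battery_sum=592, battery_sum2=354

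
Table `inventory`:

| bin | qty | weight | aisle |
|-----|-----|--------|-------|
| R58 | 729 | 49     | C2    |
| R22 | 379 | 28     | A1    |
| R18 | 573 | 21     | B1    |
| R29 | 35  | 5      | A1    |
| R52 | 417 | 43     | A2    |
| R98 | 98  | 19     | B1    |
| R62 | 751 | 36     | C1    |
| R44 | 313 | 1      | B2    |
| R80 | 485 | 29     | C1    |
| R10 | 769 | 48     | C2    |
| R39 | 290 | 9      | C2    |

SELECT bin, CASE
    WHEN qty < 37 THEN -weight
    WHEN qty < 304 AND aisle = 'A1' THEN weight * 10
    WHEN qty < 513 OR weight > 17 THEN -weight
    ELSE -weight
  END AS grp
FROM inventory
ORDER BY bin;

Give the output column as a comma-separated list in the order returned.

bin=R10: qty < 513 OR weight > 17 → -48
bin=R18: qty < 513 OR weight > 17 → -21
bin=R22: qty < 513 OR weight > 17 → -28
bin=R29: qty < 37 → -5
bin=R39: qty < 513 OR weight > 17 → -9
bin=R44: qty < 513 OR weight > 17 → -1
bin=R52: qty < 513 OR weight > 17 → -43
bin=R58: qty < 513 OR weight > 17 → -49
bin=R62: qty < 513 OR weight > 17 → -36
bin=R80: qty < 513 OR weight > 17 → -29
bin=R98: qty < 513 OR weight > 17 → -19

-48, -21, -28, -5, -9, -1, -43, -49, -36, -29, -19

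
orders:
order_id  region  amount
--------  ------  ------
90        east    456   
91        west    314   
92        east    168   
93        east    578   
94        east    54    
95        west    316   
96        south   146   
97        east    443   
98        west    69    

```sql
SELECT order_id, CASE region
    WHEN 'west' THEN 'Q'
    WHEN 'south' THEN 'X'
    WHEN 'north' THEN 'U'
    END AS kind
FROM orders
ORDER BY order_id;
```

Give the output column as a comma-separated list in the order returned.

order_id=90: (no match → NULL) → NULL
order_id=91: region='west' → Q
order_id=92: (no match → NULL) → NULL
order_id=93: (no match → NULL) → NULL
order_id=94: (no match → NULL) → NULL
order_id=95: region='west' → Q
order_id=96: region='south' → X
order_id=97: (no match → NULL) → NULL
order_id=98: region='west' → Q

NULL, Q, NULL, NULL, NULL, Q, X, NULL, Q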